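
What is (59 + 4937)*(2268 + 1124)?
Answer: 16946432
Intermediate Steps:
(59 + 4937)*(2268 + 1124) = 4996*3392 = 16946432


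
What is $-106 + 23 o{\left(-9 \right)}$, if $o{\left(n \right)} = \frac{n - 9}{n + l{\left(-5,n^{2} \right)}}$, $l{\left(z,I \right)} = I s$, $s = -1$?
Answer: $- \frac{507}{5} \approx -101.4$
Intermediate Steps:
$l{\left(z,I \right)} = - I$ ($l{\left(z,I \right)} = I \left(-1\right) = - I$)
$o{\left(n \right)} = \frac{-9 + n}{n - n^{2}}$ ($o{\left(n \right)} = \frac{n - 9}{n - n^{2}} = \frac{-9 + n}{n - n^{2}}$)
$-106 + 23 o{\left(-9 \right)} = -106 + 23 \frac{-9 - 9}{\left(-9\right) \left(1 - -9\right)} = -106 + 23 \left(\left(- \frac{1}{9}\right) \frac{1}{1 + 9} \left(-18\right)\right) = -106 + 23 \left(\left(- \frac{1}{9}\right) \frac{1}{10} \left(-18\right)\right) = -106 + 23 \cdot \frac{1}{5} = -106 + \frac{23}{5} = - \frac{507}{5}$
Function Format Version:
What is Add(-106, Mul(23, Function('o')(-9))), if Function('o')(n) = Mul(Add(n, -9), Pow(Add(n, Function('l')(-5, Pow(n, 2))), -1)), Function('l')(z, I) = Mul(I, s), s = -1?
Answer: Rational(-507, 5) ≈ -101.40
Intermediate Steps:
Function('l')(z, I) = Mul(-1, I) (Function('l')(z, I) = Mul(I, -1) = Mul(-1, I))
Function('o')(n) = Mul(Pow(Add(n, Mul(-1, Pow(n, 2))), -1), Add(-9, n)) (Function('o')(n) = Mul(Add(n, -9), Pow(Add(n, Mul(-1, Pow(n, 2))), -1)) = Mul(Add(-9, n), Pow(Add(n, Mul(-1, Pow(n, 2))), -1)) = Mul(Pow(Add(n, Mul(-1, Pow(n, 2))), -1), Add(-9, n)))
Add(-106, Mul(23, Function('o')(-9))) = Add(-106, Mul(23, Mul(Pow(-9, -1), Pow(Add(1, Mul(-1, -9)), -1), Add(-9, -9)))) = Add(-106, Mul(23, Mul(Rational(-1, 9), Pow(Add(1, 9), -1), -18))) = Add(-106, Mul(23, Mul(Rational(-1, 9), Pow(10, -1), -18))) = Add(-106, Mul(23, Mul(Rational(-1, 9), Rational(1, 10), -18))) = Add(-106, Mul(23, Rational(1, 5))) = Add(-106, Rational(23, 5)) = Rational(-507, 5)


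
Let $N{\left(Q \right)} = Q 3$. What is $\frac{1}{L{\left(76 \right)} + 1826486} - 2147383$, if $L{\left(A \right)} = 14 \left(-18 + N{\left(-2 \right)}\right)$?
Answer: $- \frac{3921443465449}{1826150} \approx -2.1474 \cdot 10^{6}$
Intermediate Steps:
$N{\left(Q \right)} = 3 Q$
$L{\left(A \right)} = -336$ ($L{\left(A \right)} = 14 \left(-18 + 3 \left(-2\right)\right) = 14 \left(-18 - 6\right) = 14 \left(-24\right) = -336$)
$\frac{1}{L{\left(76 \right)} + 1826486} - 2147383 = \frac{1}{-336 + 1826486} - 2147383 = \frac{1}{1826150} - 2147383 = - \frac{3921443465449}{1826150}$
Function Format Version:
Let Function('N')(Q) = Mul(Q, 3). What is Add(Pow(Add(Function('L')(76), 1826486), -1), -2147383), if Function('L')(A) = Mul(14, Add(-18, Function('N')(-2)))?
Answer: Rational(-3921443465449, 1826150) ≈ -2.1474e+6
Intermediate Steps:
Function('N')(Q) = Mul(3, Q)
Function('L')(A) = -336 (Function('L')(A) = Mul(14, Add(-18, Mul(3, -2))) = Mul(14, Add(-18, -6)) = Mul(14, -24) = -336)
Add(Pow(Add(Function('L')(76), 1826486), -1), -2147383) = Add(Pow(Add(-336, 1826486), -1), -2147383) = Add(Pow(1826150, -1), -2147383) = Add(Rational(1, 1826150), -2147383) = Rational(-3921443465449, 1826150)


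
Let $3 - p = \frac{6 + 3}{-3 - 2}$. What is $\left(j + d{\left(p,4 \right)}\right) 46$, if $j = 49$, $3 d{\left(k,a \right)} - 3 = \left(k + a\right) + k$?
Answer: $\frac{37628}{15} \approx 2508.5$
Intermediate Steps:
$p = \frac{24}{5}$ ($p = 3 - \frac{6 + 3}{-3 - 2} = 3 - \frac{9}{-5} = 3 - 9 \left(- \frac{1}{5}\right) = 3 - - \frac{9}{5} = 3 + \frac{9}{5} = \frac{24}{5} \approx 4.8$)
$d{\left(k,a \right)} = 1 + \frac{a}{3} + \frac{2 k}{3}$ ($d{\left(k,a \right)} = 1 + \frac{\left(k + a\right) + k}{3} = 1 + \frac{\left(a + k\right) + k}{3} = 1 + \frac{a + 2 k}{3} = 1 + \left(\frac{a}{3} + \frac{2 k}{3}\right) = 1 + \frac{a}{3} + \frac{2 k}{3}$)
$\left(j + d{\left(p,4 \right)}\right) 46 = \left(49 + \left(1 + \frac{1}{3} \cdot 4 + \frac{2}{3} \cdot \frac{24}{5}\right)\right) 46 = \left(49 + \left(1 + \frac{4}{3} + \frac{16}{5}\right)\right) 46 = \left(49 + \frac{83}{15}\right) 46 = \frac{818}{15} \cdot 46 = \frac{37628}{15}$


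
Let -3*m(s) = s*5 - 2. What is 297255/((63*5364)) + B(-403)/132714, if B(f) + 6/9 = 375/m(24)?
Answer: 6887009/7830126 ≈ 0.87955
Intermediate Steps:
m(s) = 2/3 - 5*s/3 (m(s) = -(s*5 - 2)/3 = -(5*s - 2)/3 = -(-2 + 5*s)/3 = 2/3 - 5*s/3)
B(f) = -3611/354 (B(f) = -2/3 + 375/(2/3 - 5/3*24) = -2/3 + 375/(2/3 - 40) = -2/3 + 375/(-118/3) = -2/3 + 375*(-3/118) = -2/3 - 1125/118 = -3611/354)
297255/((63*5364)) + B(-403)/132714 = 297255/((63*5364)) - 3611/354/132714 = 297255/337932 - 3611/354*1/132714 = 297255*(1/337932) - 3611/46980756 = 95/108 - 3611/46980756 = 6887009/7830126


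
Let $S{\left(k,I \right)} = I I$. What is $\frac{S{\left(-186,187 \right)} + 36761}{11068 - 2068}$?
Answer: $\frac{797}{100} \approx 7.97$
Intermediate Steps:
$S{\left(k,I \right)} = I^{2}$
$\frac{S{\left(-186,187 \right)} + 36761}{11068 - 2068} = \frac{187^{2} + 36761}{11068 - 2068} = \frac{34969 + 36761}{9000} = 71730 \cdot \frac{1}{9000} = \frac{797}{100}$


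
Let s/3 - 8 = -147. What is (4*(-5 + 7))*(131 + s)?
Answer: -2288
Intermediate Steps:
s = -417 (s = 24 + 3*(-147) = 24 - 441 = -417)
(4*(-5 + 7))*(131 + s) = (4*(-5 + 7))*(131 - 417) = (4*2)*(-286) = 8*(-286) = -2288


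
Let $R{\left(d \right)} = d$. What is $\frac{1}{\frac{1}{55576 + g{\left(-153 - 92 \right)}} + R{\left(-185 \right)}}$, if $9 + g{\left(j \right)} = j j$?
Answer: $- \frac{115592}{21384519} \approx -0.0054054$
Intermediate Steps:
$g{\left(j \right)} = -9 + j^{2}$ ($g{\left(j \right)} = -9 + j j = -9 + j^{2}$)
$\frac{1}{\frac{1}{55576 + g{\left(-153 - 92 \right)}} + R{\left(-185 \right)}} = \frac{1}{\frac{1}{55576 - \left(9 - \left(-153 - 92\right)^{2}\right)} - 185} = \frac{1}{\frac{1}{55576 - \left(9 - \left(-245\right)^{2}\right)} - 185} = \frac{1}{\frac{1}{55576 + \left(-9 + 60025\right)} - 185} = \frac{1}{\frac{1}{55576 + 60016} - 185} = \frac{1}{\frac{1}{115592} - 185} = \frac{1}{- \frac{21384519}{115592}} = - \frac{115592}{21384519}$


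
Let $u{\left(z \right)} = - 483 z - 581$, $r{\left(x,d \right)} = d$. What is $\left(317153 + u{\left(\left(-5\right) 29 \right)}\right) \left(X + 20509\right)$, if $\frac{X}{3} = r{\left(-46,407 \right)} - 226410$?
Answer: $-254194102500$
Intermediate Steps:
$X = -678009$ ($X = 3 \left(407 - 226410\right) = 3 \left(-226003\right) = -678009$)
$u{\left(z \right)} = -581 - 483 z$
$\left(317153 + u{\left(\left(-5\right) 29 \right)}\right) \left(X + 20509\right) = \left(317153 - \left(581 + 483 \left(\left(-5\right) 29\right)\right)\right) \left(-678009 + 20509\right) = \left(317153 - -69454\right) \left(-657500\right) = \left(317153 + \left(-581 + 70035\right)\right) \left(-657500\right) = \left(317153 + 69454\right) \left(-657500\right) = 386607 \left(-657500\right) = -254194102500$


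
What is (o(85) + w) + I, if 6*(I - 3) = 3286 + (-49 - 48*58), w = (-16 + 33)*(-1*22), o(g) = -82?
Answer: -755/2 ≈ -377.50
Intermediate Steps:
w = -374 (w = 17*(-22) = -374)
I = 157/2 (I = 3 + (3286 + (-49 - 48*58))/6 = 3 + (3286 + (-49 - 2784))/6 = 3 + (3286 - 2833)/6 = 3 + (⅙)*453 = 3 + 151/2 = 157/2 ≈ 78.500)
(o(85) + w) + I = (-82 - 374) + 157/2 = -456 + 157/2 = -755/2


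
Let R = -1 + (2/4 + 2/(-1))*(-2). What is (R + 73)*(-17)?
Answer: -1275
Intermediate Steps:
R = 2 (R = -1 + (2*(¼) + 2*(-1))*(-2) = -1 + (½ - 2)*(-2) = -1 - 3/2*(-2) = -1 + 3 = 2)
(R + 73)*(-17) = (2 + 73)*(-17) = 75*(-17) = -1275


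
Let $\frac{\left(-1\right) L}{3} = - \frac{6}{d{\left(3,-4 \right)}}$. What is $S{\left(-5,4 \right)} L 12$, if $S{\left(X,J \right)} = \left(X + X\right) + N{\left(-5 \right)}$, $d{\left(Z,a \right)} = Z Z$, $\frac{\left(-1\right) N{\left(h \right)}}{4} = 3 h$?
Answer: $1200$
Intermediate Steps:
$N{\left(h \right)} = - 12 h$ ($N{\left(h \right)} = - 4 \cdot 3 h = - 12 h$)
$d{\left(Z,a \right)} = Z^{2}$
$S{\left(X,J \right)} = 60 + 2 X$ ($S{\left(X,J \right)} = \left(X + X\right) - -60 = 2 X + 60 = 60 + 2 X$)
$L = 2$ ($L = - 3 \left(- \frac{6}{3^{2}}\right) = - 3 \left(- \frac{6}{9}\right) = - 3 \left(\left(-6\right) \frac{1}{9}\right) = \left(-3\right) \left(- \frac{2}{3}\right) = 2$)
$S{\left(-5,4 \right)} L 12 = \left(60 + 2 \left(-5\right)\right) 2 \cdot 12 = \left(60 - 10\right) 2 \cdot 12 = 50 \cdot 2 \cdot 12 = 100 \cdot 12 = 1200$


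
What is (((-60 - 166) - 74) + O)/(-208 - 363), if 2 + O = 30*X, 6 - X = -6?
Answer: -58/571 ≈ -0.10158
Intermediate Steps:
X = 12 (X = 6 - 1*(-6) = 6 + 6 = 12)
O = 358 (O = -2 + 30*12 = -2 + 360 = 358)
(((-60 - 166) - 74) + O)/(-208 - 363) = (((-60 - 166) - 74) + 358)/(-208 - 363) = ((-226 - 74) + 358)/(-571) = (-300 + 358)*(-1/571) = 58*(-1/571) = -58/571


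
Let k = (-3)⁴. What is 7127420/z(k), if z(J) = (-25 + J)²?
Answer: 1781855/784 ≈ 2272.8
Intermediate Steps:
k = 81
7127420/z(k) = 7127420/((-25 + 81)²) = 7127420/(56²) = 7127420/3136 = 7127420*(1/3136) = 1781855/784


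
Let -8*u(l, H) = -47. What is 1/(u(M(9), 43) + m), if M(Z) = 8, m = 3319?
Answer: 8/26599 ≈ 0.00030076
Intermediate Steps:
u(l, H) = 47/8 (u(l, H) = -⅛*(-47) = 47/8)
1/(u(M(9), 43) + m) = 1/(47/8 + 3319) = 1/(26599/8) = 8/26599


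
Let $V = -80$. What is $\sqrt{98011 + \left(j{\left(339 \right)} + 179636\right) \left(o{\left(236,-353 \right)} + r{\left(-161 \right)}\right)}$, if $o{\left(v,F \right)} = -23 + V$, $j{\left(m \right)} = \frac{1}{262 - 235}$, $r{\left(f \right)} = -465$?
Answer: $\frac{i \sqrt{8256755901}}{9} \approx 10096.0 i$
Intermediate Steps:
$j{\left(m \right)} = \frac{1}{27}$
$o{\left(v,F \right)} = -103$ ($o{\left(v,F \right)} = -23 - 80 = -103$)
$\sqrt{98011 + \left(j{\left(339 \right)} + 179636\right) \left(o{\left(236,-353 \right)} + r{\left(-161 \right)}\right)} = \sqrt{98011 + \left(\frac{1}{27} + 179636\right) \left(-103 - 465\right)} = \sqrt{98011 + \frac{4850173}{27} \left(-568\right)} = \sqrt{98011 - \frac{2754898264}{27}} = \sqrt{- \frac{2752251967}{27}} = \frac{i \sqrt{8256755901}}{9}$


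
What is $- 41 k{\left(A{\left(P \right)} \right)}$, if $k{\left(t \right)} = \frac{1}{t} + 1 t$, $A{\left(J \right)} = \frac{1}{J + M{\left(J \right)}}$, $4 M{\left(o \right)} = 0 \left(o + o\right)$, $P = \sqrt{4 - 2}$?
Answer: $- \frac{123 \sqrt{2}}{2} \approx -86.974$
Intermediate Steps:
$P = \sqrt{2} \approx 1.4142$
$M{\left(o \right)} = 0$ ($M{\left(o \right)} = \frac{0 \left(o + o\right)}{4} = \frac{0 \cdot 2 o}{4} = \frac{1}{4} \cdot 0 = 0$)
$A{\left(J \right)} = \frac{1}{J}$ ($A{\left(J \right)} = \frac{1}{J + 0} = \frac{1}{J}$)
$k{\left(t \right)} = t + \frac{1}{t}$ ($k{\left(t \right)} = \frac{1}{t} + t = t + \frac{1}{t}$)
$- 41 k{\left(A{\left(P \right)} \right)} = - 41 \left(\frac{1}{\sqrt{2}} + \frac{1}{\frac{1}{\sqrt{2}}}\right) = - 41 \left(\frac{\sqrt{2}}{2} + \frac{1}{\frac{1}{2} \sqrt{2}}\right) = - 41 \left(\frac{\sqrt{2}}{2} + \sqrt{2}\right) = - 41 \frac{3 \sqrt{2}}{2} = - \frac{123 \sqrt{2}}{2}$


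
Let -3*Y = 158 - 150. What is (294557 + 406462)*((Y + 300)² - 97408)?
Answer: -6309794128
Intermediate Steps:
Y = -8/3 (Y = -(158 - 150)/3 = -⅓*8 = -8/3 ≈ -2.6667)
(294557 + 406462)*((Y + 300)² - 97408) = (294557 + 406462)*((-8/3 + 300)² - 97408) = 701019*((892/3)² - 97408) = 701019*(795664/9 - 97408) = 701019*(-81008/9) = -6309794128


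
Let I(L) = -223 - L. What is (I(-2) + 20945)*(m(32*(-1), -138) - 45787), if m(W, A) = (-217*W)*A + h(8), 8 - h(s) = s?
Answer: -20808118716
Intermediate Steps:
h(s) = 8 - s
m(W, A) = -217*A*W (m(W, A) = (-217*W)*A + (8 - 1*8) = -217*A*W + (8 - 8) = -217*A*W + 0 = -217*A*W)
(I(-2) + 20945)*(m(32*(-1), -138) - 45787) = ((-223 - 1*(-2)) + 20945)*(-217*(-138)*32*(-1) - 45787) = ((-223 + 2) + 20945)*(-217*(-138)*(-32) - 45787) = (-221 + 20945)*(-958272 - 45787) = 20724*(-1004059) = -20808118716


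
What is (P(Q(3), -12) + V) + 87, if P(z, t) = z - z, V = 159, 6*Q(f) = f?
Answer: 246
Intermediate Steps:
Q(f) = f/6
P(z, t) = 0
(P(Q(3), -12) + V) + 87 = (0 + 159) + 87 = 159 + 87 = 246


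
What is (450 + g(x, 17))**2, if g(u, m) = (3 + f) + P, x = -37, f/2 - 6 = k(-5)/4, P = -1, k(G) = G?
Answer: 851929/4 ≈ 2.1298e+5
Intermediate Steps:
f = 19/2 (f = 12 + 2*(-5/4) = 12 - 5/2 = 19/2 ≈ 9.5000)
g(u, m) = 23/2 (g(u, m) = (3 + 19/2) - 1 = 25/2 - 1 = 23/2)
(450 + g(x, 17))**2 = (450 + 23/2)**2 = (923/2)**2 = 851929/4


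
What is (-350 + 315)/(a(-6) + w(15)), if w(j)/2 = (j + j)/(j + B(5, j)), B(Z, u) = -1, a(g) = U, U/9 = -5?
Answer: 49/57 ≈ 0.85965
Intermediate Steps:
U = -45 (U = 9*(-5) = -45)
a(g) = -45
w(j) = 4*j/(-1 + j) (w(j) = 2*((j + j)/(j - 1)) = 2*((2*j)/(-1 + j)) = 2*(2*j/(-1 + j)) = 4*j/(-1 + j))
(-350 + 315)/(a(-6) + w(15)) = (-350 + 315)/(-45 + 4*15/(-1 + 15)) = -35/(-45 + 4*15/14) = -35/(-45 + 4*15*(1/14)) = -35/(-45 + 30/7) = -35/(-285/7) = -35*(-7/285) = 49/57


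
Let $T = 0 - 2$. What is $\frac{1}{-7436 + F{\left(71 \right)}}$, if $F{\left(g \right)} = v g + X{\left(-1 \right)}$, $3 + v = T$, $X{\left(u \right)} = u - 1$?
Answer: $- \frac{1}{7793} \approx -0.00012832$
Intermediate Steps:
$X{\left(u \right)} = -1 + u$
$T = -2$
$v = -5$ ($v = -3 - 2 = -5$)
$F{\left(g \right)} = -2 - 5 g$ ($F{\left(g \right)} = - 5 g - 2 = -2 - 5 g$)
$\frac{1}{-7436 + F{\left(71 \right)}} = \frac{1}{-7436 - 357} = \frac{1}{-7793} = - \frac{1}{7793}$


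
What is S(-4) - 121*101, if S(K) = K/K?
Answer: -12220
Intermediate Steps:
S(K) = 1
S(-4) - 121*101 = 1 - 121*101 = 1 - 12221 = -12220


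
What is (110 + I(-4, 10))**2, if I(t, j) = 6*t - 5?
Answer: 6561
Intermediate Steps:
I(t, j) = -5 + 6*t
(110 + I(-4, 10))**2 = (110 + (-5 + 6*(-4)))**2 = (110 + (-5 - 24))**2 = (110 - 29)**2 = 81**2 = 6561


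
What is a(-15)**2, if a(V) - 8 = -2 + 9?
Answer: 225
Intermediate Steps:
a(V) = 15 (a(V) = 8 + (-2 + 9) = 8 + 7 = 15)
a(-15)**2 = 15**2 = 225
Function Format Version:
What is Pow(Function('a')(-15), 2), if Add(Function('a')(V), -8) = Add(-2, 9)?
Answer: 225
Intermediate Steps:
Function('a')(V) = 15 (Function('a')(V) = Add(8, Add(-2, 9)) = Add(8, 7) = 15)
Pow(Function('a')(-15), 2) = Pow(15, 2) = 225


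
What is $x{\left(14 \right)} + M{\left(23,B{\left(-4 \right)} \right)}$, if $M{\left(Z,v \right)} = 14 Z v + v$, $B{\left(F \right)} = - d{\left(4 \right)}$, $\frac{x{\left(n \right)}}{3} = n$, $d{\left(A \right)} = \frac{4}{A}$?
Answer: $-281$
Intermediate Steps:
$x{\left(n \right)} = 3 n$
$B{\left(F \right)} = -1$ ($B{\left(F \right)} = - \frac{4}{4} = \left(-1\right) 1 = -1$)
$M{\left(Z,v \right)} = v + 14 Z v$ ($M{\left(Z,v \right)} = 14 Z v + v = v + 14 Z v$)
$x{\left(14 \right)} + M{\left(23,B{\left(-4 \right)} \right)} = 3 \cdot 14 - \left(1 + 14 \cdot 23\right) = 42 - \left(1 + 322\right) = 42 - 323 = -281$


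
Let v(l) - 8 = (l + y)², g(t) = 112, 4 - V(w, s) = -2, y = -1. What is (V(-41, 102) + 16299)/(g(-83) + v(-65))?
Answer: 5435/1492 ≈ 3.6428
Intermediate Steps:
V(w, s) = 6 (V(w, s) = 4 - 1*(-2) = 4 + 2 = 6)
v(l) = 8 + (-1 + l)² (v(l) = 8 + (l - 1)² = 8 + (-1 + l)²)
(V(-41, 102) + 16299)/(g(-83) + v(-65)) = (6 + 16299)/(112 + (8 + (-1 - 65)²)) = 16305/(112 + (8 + (-66)²)) = 16305/(112 + (8 + 4356)) = 16305/(112 + 4364) = 16305/4476 = 16305*(1/4476) = 5435/1492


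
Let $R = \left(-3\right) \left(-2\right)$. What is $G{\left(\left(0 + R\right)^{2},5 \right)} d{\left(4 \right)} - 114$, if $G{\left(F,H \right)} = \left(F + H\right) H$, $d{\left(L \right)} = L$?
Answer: $706$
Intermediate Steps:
$R = 6$
$G{\left(F,H \right)} = H \left(F + H\right)$
$G{\left(\left(0 + R\right)^{2},5 \right)} d{\left(4 \right)} - 114 = 5 \left(\left(0 + 6\right)^{2} + 5\right) 4 - 114 = 5 \left(6^{2} + 5\right) 4 - 114 = 5 \left(36 + 5\right) 4 - 114 = 5 \cdot 41 \cdot 4 - 114 = 205 \cdot 4 - 114 = 820 - 114 = 706$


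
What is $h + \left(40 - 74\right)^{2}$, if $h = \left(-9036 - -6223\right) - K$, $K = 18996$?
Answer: $-20653$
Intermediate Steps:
$h = -21809$ ($h = \left(-9036 - -6223\right) - 18996 = \left(-9036 + 6223\right) - 18996 = -2813 - 18996 = -21809$)
$h + \left(40 - 74\right)^{2} = -21809 + \left(40 - 74\right)^{2} = -21809 + \left(-34\right)^{2} = -21809 + 1156 = -20653$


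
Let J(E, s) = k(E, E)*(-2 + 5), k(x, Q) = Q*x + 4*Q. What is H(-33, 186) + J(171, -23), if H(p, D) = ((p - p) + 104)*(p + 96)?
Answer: 96327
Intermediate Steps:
k(x, Q) = 4*Q + Q*x
H(p, D) = 9984 + 104*p (H(p, D) = (0 + 104)*(96 + p) = 104*(96 + p) = 9984 + 104*p)
J(E, s) = 3*E*(4 + E) (J(E, s) = (E*(4 + E))*(-2 + 5) = (E*(4 + E))*3 = 3*E*(4 + E))
H(-33, 186) + J(171, -23) = (9984 + 104*(-33)) + 3*171*(4 + 171) = (9984 - 3432) + 3*171*175 = 6552 + 89775 = 96327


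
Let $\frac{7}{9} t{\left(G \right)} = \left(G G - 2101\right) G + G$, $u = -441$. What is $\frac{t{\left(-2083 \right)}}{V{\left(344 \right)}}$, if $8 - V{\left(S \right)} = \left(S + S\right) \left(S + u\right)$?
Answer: $- \frac{9033531487}{51912} \approx -1.7402 \cdot 10^{5}$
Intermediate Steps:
$V{\left(S \right)} = 8 - 2 S \left(-441 + S\right)$ ($V{\left(S \right)} = 8 - \left(S + S\right) \left(S - 441\right) = 8 - 2 S \left(-441 + S\right)$)
$t{\left(G \right)} = \frac{9 G}{7} + \frac{9 G \left(-2101 + G^{2}\right)}{7}$ ($t{\left(G \right)} = \frac{9 \left(\left(G G - 2101\right) G + G\right)}{7} = \frac{9 \left(\left(G^{2} - 2101\right) G + G\right)}{7} = \frac{9 \left(\left(-2101 + G^{2}\right) G + G\right)}{7} = \frac{9 \left(G \left(-2101 + G^{2}\right) + G\right)}{7} = \frac{9 \left(G + G \left(-2101 + G^{2}\right)\right)}{7} = \frac{9 G}{7} + \frac{9 G \left(-2101 + G^{2}\right)}{7}$)
$\frac{t{\left(-2083 \right)}}{V{\left(344 \right)}} = \frac{\frac{9}{7} \left(-2083\right) \left(-2100 + \left(-2083\right)^{2}\right)}{8 - 2 \cdot 344^{2} + 882 \cdot 344} = \frac{\frac{9}{7} \left(-2083\right) \left(-2100 + 4338889\right)}{8 - 236672 + 303408} = \frac{\frac{9}{7} \left(-2083\right) 4336789}{8 - 236672 + 303408} = - \frac{81301783383}{7 \cdot 66744} = \left(- \frac{81301783383}{7}\right) \frac{1}{66744} = - \frac{9033531487}{51912}$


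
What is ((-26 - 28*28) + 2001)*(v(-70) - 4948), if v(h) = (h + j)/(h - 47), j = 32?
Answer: -229814566/39 ≈ -5.8927e+6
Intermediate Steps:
v(h) = (32 + h)/(-47 + h) (v(h) = (h + 32)/(h - 47) = (32 + h)/(-47 + h))
((-26 - 28*28) + 2001)*(v(-70) - 4948) = ((-26 - 28*28) + 2001)*((32 - 70)/(-47 - 70) - 4948) = ((-26 - 784) + 2001)*(-38/(-117) - 4948) = (-810 + 2001)*(-1/117*(-38) - 4948) = 1191*(38/117 - 4948) = 1191*(-578878/117) = -229814566/39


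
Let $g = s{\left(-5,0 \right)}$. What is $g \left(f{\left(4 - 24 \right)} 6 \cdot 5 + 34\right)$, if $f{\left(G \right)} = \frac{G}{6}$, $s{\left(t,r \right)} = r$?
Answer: $0$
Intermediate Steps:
$f{\left(G \right)} = \frac{G}{6}$ ($f{\left(G \right)} = G \frac{1}{6} = \frac{G}{6}$)
$g = 0$
$g \left(f{\left(4 - 24 \right)} 6 \cdot 5 + 34\right) = 0 \left(\frac{4 - 24}{6} \cdot 6 \cdot 5 + 34\right) = 0 \left(\frac{1}{6} \left(-20\right) 6 \cdot 5 + 34\right) = 0 \left(\left(- \frac{10}{3}\right) 6 \cdot 5 + 34\right) = 0 \left(\left(-20\right) 5 + 34\right) = 0 \left(-100 + 34\right) = 0 \left(-66\right) = 0$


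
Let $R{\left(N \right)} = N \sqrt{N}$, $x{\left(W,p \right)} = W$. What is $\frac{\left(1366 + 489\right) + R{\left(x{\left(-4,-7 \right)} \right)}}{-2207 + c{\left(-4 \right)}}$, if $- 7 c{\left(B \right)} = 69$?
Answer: $- \frac{12985}{15518} + \frac{28 i}{7759} \approx -0.83677 + 0.0036087 i$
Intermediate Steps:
$R{\left(N \right)} = N^{\frac{3}{2}}$
$c{\left(B \right)} = - \frac{69}{7}$ ($c{\left(B \right)} = \left(- \frac{1}{7}\right) 69 = - \frac{69}{7}$)
$\frac{\left(1366 + 489\right) + R{\left(x{\left(-4,-7 \right)} \right)}}{-2207 + c{\left(-4 \right)}} = \frac{\left(1366 + 489\right) + \left(-4\right)^{\frac{3}{2}}}{-2207 - \frac{69}{7}} = \frac{1855 - 8 i}{- \frac{15518}{7}} = \left(1855 - 8 i\right) \left(- \frac{7}{15518}\right) = - \frac{12985}{15518} + \frac{28 i}{7759}$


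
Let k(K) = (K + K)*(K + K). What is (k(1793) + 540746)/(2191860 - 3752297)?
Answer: -13400142/1560437 ≈ -8.5874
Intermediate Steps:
k(K) = 4*K² (k(K) = (2*K)*(2*K) = 4*K²)
(k(1793) + 540746)/(2191860 - 3752297) = (4*1793² + 540746)/(2191860 - 3752297) = (4*3214849 + 540746)/(-1560437) = (12859396 + 540746)*(-1/1560437) = 13400142*(-1/1560437) = -13400142/1560437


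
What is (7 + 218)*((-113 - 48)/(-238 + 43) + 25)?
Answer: 75540/13 ≈ 5810.8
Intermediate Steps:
(7 + 218)*((-113 - 48)/(-238 + 43) + 25) = 225*(-161/(-195) + 25) = 225*(-161*(-1/195) + 25) = 225*(161/195 + 25) = 225*(5036/195) = 75540/13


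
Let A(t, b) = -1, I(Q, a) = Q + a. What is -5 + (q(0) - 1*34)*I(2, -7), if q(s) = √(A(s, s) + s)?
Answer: 165 - 5*I ≈ 165.0 - 5.0*I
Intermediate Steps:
q(s) = √(-1 + s)
-5 + (q(0) - 1*34)*I(2, -7) = -5 + (√(-1 + 0) - 1*34)*(2 - 7) = -5 + (√(-1) - 34)*(-5) = -5 + (I - 34)*(-5) = -5 + (-34 + I)*(-5) = -5 + (170 - 5*I) = 165 - 5*I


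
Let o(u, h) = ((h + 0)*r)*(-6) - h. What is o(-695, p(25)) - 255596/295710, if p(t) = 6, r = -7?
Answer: 36244532/147855 ≈ 245.14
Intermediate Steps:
o(u, h) = 41*h (o(u, h) = ((h + 0)*(-7))*(-6) - h = (h*(-7))*(-6) - h = -7*h*(-6) - h = 42*h - h = 41*h)
o(-695, p(25)) - 255596/295710 = 41*6 - 255596/295710 = 246 - 255596*1/295710 = 246 - 127798/147855 = 36244532/147855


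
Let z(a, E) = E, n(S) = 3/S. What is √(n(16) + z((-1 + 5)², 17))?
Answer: 5*√11/4 ≈ 4.1458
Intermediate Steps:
√(n(16) + z((-1 + 5)², 17)) = √(3/16 + 17) = √(275/16) = 5*√11/4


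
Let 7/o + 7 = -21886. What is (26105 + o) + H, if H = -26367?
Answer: -5735973/21893 ≈ -262.00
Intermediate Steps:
o = -7/21893 (o = 7/(-7 - 21886) = 7/(-21893) = 7*(-1/21893) = -7/21893 ≈ -0.00031974)
(26105 + o) + H = (26105 - 7/21893) - 26367 = 571516758/21893 - 26367 = -5735973/21893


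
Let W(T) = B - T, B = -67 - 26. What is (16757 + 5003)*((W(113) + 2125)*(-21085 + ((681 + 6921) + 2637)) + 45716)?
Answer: -451906414080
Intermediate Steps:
B = -93
W(T) = -93 - T
(16757 + 5003)*((W(113) + 2125)*(-21085 + ((681 + 6921) + 2637)) + 45716) = (16757 + 5003)*(((-93 - 1*113) + 2125)*(-21085 + ((681 + 6921) + 2637)) + 45716) = 21760*(((-93 - 113) + 2125)*(-21085 + (7602 + 2637)) + 45716) = 21760*((-206 + 2125)*(-21085 + 10239) + 45716) = 21760*(1919*(-10846) + 45716) = 21760*(-20813474 + 45716) = 21760*(-20767758) = -451906414080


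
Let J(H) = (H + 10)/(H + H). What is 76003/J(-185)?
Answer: 5624222/35 ≈ 1.6069e+5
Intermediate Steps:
J(H) = (10 + H)/(2*H) (J(H) = (10 + H)/((2*H)) = (10 + H)*(1/(2*H)) = (10 + H)/(2*H))
76003/J(-185) = 76003/(((1/2)*(10 - 185)/(-185))) = 76003/(((1/2)*(-1/185)*(-175))) = 76003/(35/74) = 76003*(74/35) = 5624222/35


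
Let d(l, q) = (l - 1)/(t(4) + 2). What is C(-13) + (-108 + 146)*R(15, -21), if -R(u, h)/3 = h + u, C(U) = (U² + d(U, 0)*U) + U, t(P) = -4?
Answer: 749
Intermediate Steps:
d(l, q) = ½ - l/2 (d(l, q) = (l - 1)/(-4 + 2) = (-1 + l)/(-2) = (-1 + l)*(-½) = ½ - l/2)
C(U) = U + U² + U*(½ - U/2) (C(U) = (U² + (½ - U/2)*U) + U = (U² + U*(½ - U/2)) + U = U + U² + U*(½ - U/2))
R(u, h) = -3*h - 3*u (R(u, h) = -3*(h + u) = -3*h - 3*u)
C(-13) + (-108 + 146)*R(15, -21) = (½)*(-13)*(3 - 13) + (-108 + 146)*(-3*(-21) - 3*15) = (½)*(-13)*(-10) + 38*(63 - 45) = 65 + 38*18 = 65 + 684 = 749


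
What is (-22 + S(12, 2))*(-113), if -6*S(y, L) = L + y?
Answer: 8249/3 ≈ 2749.7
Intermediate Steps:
S(y, L) = -L/6 - y/6 (S(y, L) = -(L + y)/6 = -L/6 - y/6)
(-22 + S(12, 2))*(-113) = (-22 + (-⅙*2 - ⅙*12))*(-113) = (-22 + (-⅓ - 2))*(-113) = (-22 - 7/3)*(-113) = -73/3*(-113) = 8249/3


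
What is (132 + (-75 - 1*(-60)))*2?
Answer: 234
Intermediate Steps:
(132 + (-75 - 1*(-60)))*2 = (132 + (-75 + 60))*2 = (132 - 15)*2 = 117*2 = 234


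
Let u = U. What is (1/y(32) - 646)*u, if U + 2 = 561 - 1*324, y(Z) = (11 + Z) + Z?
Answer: -2277103/15 ≈ -1.5181e+5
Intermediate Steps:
y(Z) = 11 + 2*Z
U = 235 (U = -2 + (561 - 1*324) = -2 + (561 - 324) = -2 + 237 = 235)
u = 235
(1/y(32) - 646)*u = (1/(11 + 2*32) - 646)*235 = (1/(11 + 64) - 646)*235 = (1/75 - 646)*235 = -48449/75*235 = -2277103/15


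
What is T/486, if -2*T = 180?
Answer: -5/27 ≈ -0.18519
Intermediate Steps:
T = -90 (T = -½*180 = -90)
T/486 = -90/486 = -90*1/486 = -5/27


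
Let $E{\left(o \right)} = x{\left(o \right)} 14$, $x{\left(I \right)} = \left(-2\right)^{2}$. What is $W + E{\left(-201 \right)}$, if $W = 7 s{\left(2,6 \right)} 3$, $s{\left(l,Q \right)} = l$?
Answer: $98$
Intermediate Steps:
$x{\left(I \right)} = 4$
$E{\left(o \right)} = 56$ ($E{\left(o \right)} = 4 \cdot 14 = 56$)
$W = 42$ ($W = 7 \cdot 2 \cdot 3 = 14 \cdot 3 = 42$)
$W + E{\left(-201 \right)} = 42 + 56 = 98$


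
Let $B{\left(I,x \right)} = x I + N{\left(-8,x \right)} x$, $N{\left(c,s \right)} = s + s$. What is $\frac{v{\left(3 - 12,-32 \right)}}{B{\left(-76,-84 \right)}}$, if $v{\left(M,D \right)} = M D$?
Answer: $\frac{6}{427} \approx 0.014052$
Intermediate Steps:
$N{\left(c,s \right)} = 2 s$
$v{\left(M,D \right)} = D M$
$B{\left(I,x \right)} = 2 x^{2} + I x$ ($B{\left(I,x \right)} = x I + 2 x x = I x + 2 x^{2} = 2 x^{2} + I x$)
$\frac{v{\left(3 - 12,-32 \right)}}{B{\left(-76,-84 \right)}} = \frac{\left(-32\right) \left(3 - 12\right)}{\left(-84\right) \left(-76 + 2 \left(-84\right)\right)} = \frac{\left(-32\right) \left(3 - 12\right)}{\left(-84\right) \left(-76 - 168\right)} = \frac{\left(-32\right) \left(-9\right)}{\left(-84\right) \left(-244\right)} = \frac{288}{20496} = 288 \cdot \frac{1}{20496} = \frac{6}{427}$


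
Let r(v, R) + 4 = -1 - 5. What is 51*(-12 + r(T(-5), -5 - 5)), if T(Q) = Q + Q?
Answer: -1122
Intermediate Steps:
T(Q) = 2*Q
r(v, R) = -10 (r(v, R) = -4 + (-1 - 5) = -4 - 6 = -10)
51*(-12 + r(T(-5), -5 - 5)) = 51*(-12 - 10) = 51*(-22) = -1122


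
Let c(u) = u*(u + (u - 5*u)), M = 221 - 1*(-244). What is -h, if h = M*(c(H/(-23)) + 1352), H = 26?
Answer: -331628700/529 ≈ -6.2690e+5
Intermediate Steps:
M = 465 (M = 221 + 244 = 465)
c(u) = -3*u² (c(u) = u*(u - 4*u) = u*(-3*u) = -3*u²)
h = 331628700/529 (h = 465*(-3*(26/(-23))² + 1352) = 465*(-3*(26*(-1/23))² + 1352) = 465*(-3*(-26/23)² + 1352) = 465*(-3*676/529 + 1352) = 465*(-2028/529 + 1352) = 465*(713180/529) = 331628700/529 ≈ 6.2690e+5)
-h = -1*331628700/529 = -331628700/529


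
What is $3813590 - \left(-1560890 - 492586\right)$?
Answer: $5867066$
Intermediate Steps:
$3813590 - \left(-1560890 - 492586\right) = 3813590 - -2053476 = 3813590 + 2053476 = 5867066$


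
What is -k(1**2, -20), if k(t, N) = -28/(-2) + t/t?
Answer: -15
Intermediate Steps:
k(t, N) = 15 (k(t, N) = -28*(-1/2) + 1 = 14 + 1 = 15)
-k(1**2, -20) = -1*15 = -15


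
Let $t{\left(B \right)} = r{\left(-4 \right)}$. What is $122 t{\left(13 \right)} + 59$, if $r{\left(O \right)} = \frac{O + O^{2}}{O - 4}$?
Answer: $-124$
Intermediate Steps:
$r{\left(O \right)} = \frac{O + O^{2}}{-4 + O}$
$t{\left(B \right)} = - \frac{3}{2}$ ($t{\left(B \right)} = - \frac{4 \left(1 - 4\right)}{-4 - 4} = \left(-4\right) \frac{1}{-8} \left(-3\right) = \left(-4\right) \left(- \frac{1}{8}\right) \left(-3\right) = - \frac{3}{2}$)
$122 t{\left(13 \right)} + 59 = 122 \left(- \frac{3}{2}\right) + 59 = -183 + 59 = -124$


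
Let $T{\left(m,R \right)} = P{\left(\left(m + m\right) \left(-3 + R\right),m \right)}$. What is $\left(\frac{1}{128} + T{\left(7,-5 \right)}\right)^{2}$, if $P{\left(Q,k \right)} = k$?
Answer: $\frac{804609}{16384} \approx 49.109$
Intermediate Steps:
$T{\left(m,R \right)} = m$
$\left(\frac{1}{128} + T{\left(7,-5 \right)}\right)^{2} = \left(\frac{1}{128} + 7\right)^{2} = \left(\frac{897}{128}\right)^{2} = \frac{804609}{16384}$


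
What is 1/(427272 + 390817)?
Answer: 1/818089 ≈ 1.2224e-6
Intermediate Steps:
1/(427272 + 390817) = 1/818089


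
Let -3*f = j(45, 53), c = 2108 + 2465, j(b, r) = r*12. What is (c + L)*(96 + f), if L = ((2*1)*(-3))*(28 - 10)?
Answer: -517940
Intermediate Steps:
L = -108 (L = (2*(-3))*18 = -6*18 = -108)
j(b, r) = 12*r
c = 4573
f = -212 (f = -4*53 = -⅓*636 = -212)
(c + L)*(96 + f) = (4573 - 108)*(96 - 212) = 4465*(-116) = -517940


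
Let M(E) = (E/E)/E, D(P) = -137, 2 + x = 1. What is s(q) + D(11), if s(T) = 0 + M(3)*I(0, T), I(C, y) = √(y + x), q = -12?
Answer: -137 + I*√13/3 ≈ -137.0 + 1.2019*I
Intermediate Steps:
x = -1 (x = -2 + 1 = -1)
I(C, y) = √(-1 + y) (I(C, y) = √(y - 1) = √(-1 + y))
M(E) = 1/E
s(T) = √(-1 + T)/3 (s(T) = 0 + √(-1 + T)/3 = √(-1 + T)/3)
s(q) + D(11) = √(-1 - 12)/3 - 137 = √(-13)/3 - 137 = (I*√13)/3 - 137 = I*√13/3 - 137 = -137 + I*√13/3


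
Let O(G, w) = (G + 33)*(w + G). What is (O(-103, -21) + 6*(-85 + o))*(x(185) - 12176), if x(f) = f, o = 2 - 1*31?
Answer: -95880036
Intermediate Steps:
o = -29 (o = 2 - 31 = -29)
O(G, w) = (33 + G)*(G + w)
(O(-103, -21) + 6*(-85 + o))*(x(185) - 12176) = (((-103)² + 33*(-103) + 33*(-21) - 103*(-21)) + 6*(-85 - 29))*(185 - 12176) = ((10609 - 3399 - 693 + 2163) + 6*(-114))*(-11991) = (8680 - 684)*(-11991) = 7996*(-11991) = -95880036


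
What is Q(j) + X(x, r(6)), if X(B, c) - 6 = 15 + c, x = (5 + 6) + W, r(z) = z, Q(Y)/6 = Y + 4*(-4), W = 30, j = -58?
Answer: -417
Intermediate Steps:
Q(Y) = -96 + 6*Y (Q(Y) = 6*(Y + 4*(-4)) = 6*(Y - 16) = 6*(-16 + Y) = -96 + 6*Y)
x = 41 (x = (5 + 6) + 30 = 11 + 30 = 41)
X(B, c) = 21 + c (X(B, c) = 6 + (15 + c) = 21 + c)
Q(j) + X(x, r(6)) = (-96 + 6*(-58)) + (21 + 6) = (-96 - 348) + 27 = -444 + 27 = -417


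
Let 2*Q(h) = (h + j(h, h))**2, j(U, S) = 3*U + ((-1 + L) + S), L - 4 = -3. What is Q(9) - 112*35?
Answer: -5815/2 ≈ -2907.5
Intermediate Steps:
L = 1 (L = 4 - 3 = 1)
j(U, S) = S + 3*U (j(U, S) = 3*U + ((-1 + 1) + S) = 3*U + (0 + S) = 3*U + S = S + 3*U)
Q(h) = 25*h**2/2 (Q(h) = (h + (h + 3*h))**2/2 = (h + 4*h)**2/2 = (5*h)**2/2 = (25*h**2)/2 = 25*h**2/2)
Q(9) - 112*35 = (25/2)*9**2 - 112*35 = (25/2)*81 - 3920 = 2025/2 - 3920 = -5815/2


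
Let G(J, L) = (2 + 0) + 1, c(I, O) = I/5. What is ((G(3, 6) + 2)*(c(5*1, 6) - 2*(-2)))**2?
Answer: 625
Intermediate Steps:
c(I, O) = I/5 (c(I, O) = I*(1/5) = I/5)
G(J, L) = 3 (G(J, L) = 2 + 1 = 3)
((G(3, 6) + 2)*(c(5*1, 6) - 2*(-2)))**2 = ((3 + 2)*((5*1)/5 - 2*(-2)))**2 = (5*((1/5)*5 + 4))**2 = (5*(1 + 4))**2 = (5*5)**2 = 25**2 = 625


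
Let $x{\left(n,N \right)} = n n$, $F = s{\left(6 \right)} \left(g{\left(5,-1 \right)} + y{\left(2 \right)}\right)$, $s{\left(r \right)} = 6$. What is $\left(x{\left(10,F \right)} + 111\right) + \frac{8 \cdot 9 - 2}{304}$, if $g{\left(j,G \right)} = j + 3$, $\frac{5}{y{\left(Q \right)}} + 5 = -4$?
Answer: $\frac{32107}{152} \approx 211.23$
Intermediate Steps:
$y{\left(Q \right)} = - \frac{5}{9}$ ($y{\left(Q \right)} = \frac{5}{-5 - 4} = \frac{5}{-9} = 5 \left(- \frac{1}{9}\right) = - \frac{5}{9}$)
$g{\left(j,G \right)} = 3 + j$
$F = \frac{134}{3}$ ($F = 6 \left(\left(3 + 5\right) - \frac{5}{9}\right) = 6 \left(8 - \frac{5}{9}\right) = 6 \cdot \frac{67}{9} = \frac{134}{3} \approx 44.667$)
$x{\left(n,N \right)} = n^{2}$
$\left(x{\left(10,F \right)} + 111\right) + \frac{8 \cdot 9 - 2}{304} = \left(10^{2} + 111\right) + \frac{8 \cdot 9 - 2}{304} = \left(100 + 111\right) + \left(72 - 2\right) \frac{1}{304} = 211 + 70 \cdot \frac{1}{304} = 211 + \frac{35}{152} = \frac{32107}{152}$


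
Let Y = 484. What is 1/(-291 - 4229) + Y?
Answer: 2187679/4520 ≈ 484.00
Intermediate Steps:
1/(-291 - 4229) + Y = 1/(-291 - 4229) + 484 = 1/(-4520) + 484 = -1/4520 + 484 = 2187679/4520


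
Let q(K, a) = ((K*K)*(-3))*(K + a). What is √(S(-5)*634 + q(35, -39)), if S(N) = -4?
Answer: 2*√3041 ≈ 110.29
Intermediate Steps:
q(K, a) = -3*K²*(K + a) (q(K, a) = (K²*(-3))*(K + a) = (-3*K²)*(K + a) = -3*K²*(K + a))
√(S(-5)*634 + q(35, -39)) = √(-4*634 + 3*35²*(-1*35 - 1*(-39))) = √(-2536 + 3*1225*(-35 + 39)) = √(-2536 + 3*1225*4) = √(-2536 + 14700) = √12164 = 2*√3041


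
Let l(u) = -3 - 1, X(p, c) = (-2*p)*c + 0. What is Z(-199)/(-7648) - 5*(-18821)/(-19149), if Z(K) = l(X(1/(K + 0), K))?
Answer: -179909611/36612888 ≈ -4.9138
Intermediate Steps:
X(p, c) = -2*c*p (X(p, c) = -2*c*p + 0 = -2*c*p)
l(u) = -4
Z(K) = -4
Z(-199)/(-7648) - 5*(-18821)/(-19149) = -4/(-7648) - 5*(-18821)/(-19149) = -4*(-1/7648) + 94105*(-1/19149) = 1/1912 - 94105/19149 = -179909611/36612888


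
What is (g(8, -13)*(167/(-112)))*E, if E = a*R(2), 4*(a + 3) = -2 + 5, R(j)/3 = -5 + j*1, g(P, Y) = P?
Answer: -13527/56 ≈ -241.55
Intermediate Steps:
R(j) = -15 + 3*j (R(j) = 3*(-5 + j*1) = 3*(-5 + j) = -15 + 3*j)
a = -9/4 (a = -3 + (-2 + 5)/4 = -3 + (¼)*3 = -3 + ¾ = -9/4 ≈ -2.2500)
E = 81/4 (E = -9*(-15 + 3*2)/4 = -9*(-15 + 6)/4 = -9/4*(-9) = 81/4 ≈ 20.250)
(g(8, -13)*(167/(-112)))*E = (8*(167/(-112)))*(81/4) = (8*(167*(-1/112)))*(81/4) = (8*(-167/112))*(81/4) = -167/14*81/4 = -13527/56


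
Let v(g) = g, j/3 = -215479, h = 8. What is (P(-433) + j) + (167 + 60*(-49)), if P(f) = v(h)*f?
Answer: -652674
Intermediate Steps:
j = -646437 (j = 3*(-215479) = -646437)
P(f) = 8*f
(P(-433) + j) + (167 + 60*(-49)) = (8*(-433) - 646437) + (167 + 60*(-49)) = (-3464 - 646437) + (167 - 2940) = -649901 - 2773 = -652674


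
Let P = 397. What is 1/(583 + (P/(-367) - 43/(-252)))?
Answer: 92484/53833909 ≈ 0.0017180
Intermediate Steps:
1/(583 + (P/(-367) - 43/(-252))) = 1/(583 + (397/(-367) - 43/(-252))) = 1/(583 + (397*(-1/367) - 43*(-1/252))) = 1/(583 + (-397/367 + 43/252)) = 1/(583 - 84263/92484) = 1/(53833909/92484) = 92484/53833909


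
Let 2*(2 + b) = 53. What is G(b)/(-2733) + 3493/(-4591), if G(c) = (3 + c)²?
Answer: -52073251/50188812 ≈ -1.0375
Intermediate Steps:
b = 49/2 (b = -2 + (½)*53 = -2 + 53/2 = 49/2 ≈ 24.500)
G(b)/(-2733) + 3493/(-4591) = (3 + 49/2)²/(-2733) + 3493/(-4591) = (55/2)²*(-1/2733) + 3493*(-1/4591) = (3025/4)*(-1/2733) - 3493/4591 = -3025/10932 - 3493/4591 = -52073251/50188812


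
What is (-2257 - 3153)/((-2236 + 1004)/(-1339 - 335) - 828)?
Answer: 452817/69242 ≈ 6.5396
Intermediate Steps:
(-2257 - 3153)/((-2236 + 1004)/(-1339 - 335) - 828) = -5410/(-1232/(-1674) - 828) = -5410/(-1232*(-1/1674) - 828) = -5410/(616/837 - 828) = -5410/(-692420/837) = -5410*(-837/692420) = 452817/69242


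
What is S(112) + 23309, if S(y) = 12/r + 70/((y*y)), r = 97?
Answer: 2025843045/86912 ≈ 23309.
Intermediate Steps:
S(y) = 12/97 + 70/y² (S(y) = 12/97 + 70/((y*y)) = 12*(1/97) + 70/(y²) = 12/97 + 70/y²)
S(112) + 23309 = (12/97 + 70/112²) + 23309 = (12/97 + 70*(1/12544)) + 23309 = (12/97 + 5/896) + 23309 = 11237/86912 + 23309 = 2025843045/86912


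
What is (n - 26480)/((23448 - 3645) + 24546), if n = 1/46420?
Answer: -1229201599/2058680580 ≈ -0.59708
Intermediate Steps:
n = 1/46420 ≈ 2.1542e-5
(n - 26480)/((23448 - 3645) + 24546) = (1/46420 - 26480)/((23448 - 3645) + 24546) = -1229201599/(46420*(19803 + 24546)) = -1229201599/46420/44349 = -1229201599/46420*1/44349 = -1229201599/2058680580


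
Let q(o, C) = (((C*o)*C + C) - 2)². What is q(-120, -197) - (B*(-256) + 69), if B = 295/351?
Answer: 7613276937079492/351 ≈ 2.1690e+13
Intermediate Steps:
q(o, C) = (-2 + C + o*C²)² (q(o, C) = ((o*C² + C) - 2)² = ((C + o*C²) - 2)² = (-2 + C + o*C²)²)
B = 295/351 (B = 295*(1/351) = 295/351 ≈ 0.84046)
q(-120, -197) - (B*(-256) + 69) = (-2 - 197 - 120*(-197)²)² - ((295/351)*(-256) + 69) = (-2 - 197 - 120*38809)² - (-75520/351 + 69) = (-2 - 197 - 4657080)² - 1*(-51301/351) = (-4657279)² + 51301/351 = 21690247683841 + 51301/351 = 7613276937079492/351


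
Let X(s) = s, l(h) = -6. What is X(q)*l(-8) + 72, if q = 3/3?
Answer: 66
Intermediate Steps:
q = 1 (q = 3*(⅓) = 1)
X(q)*l(-8) + 72 = 1*(-6) + 72 = -6 + 72 = 66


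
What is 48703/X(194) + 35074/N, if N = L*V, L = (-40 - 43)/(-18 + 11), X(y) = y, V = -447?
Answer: 1759299511/7197594 ≈ 244.43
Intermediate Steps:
L = 83/7 (L = -83/(-7) = -83*(-⅐) = 83/7 ≈ 11.857)
N = -37101/7 (N = (83/7)*(-447) = -37101/7 ≈ -5300.1)
48703/X(194) + 35074/N = 48703/194 + 35074/(-37101/7) = 48703*(1/194) + 35074*(-7/37101) = 48703/194 - 245518/37101 = 1759299511/7197594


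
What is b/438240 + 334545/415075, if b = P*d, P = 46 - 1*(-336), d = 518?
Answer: 457488763/363804936 ≈ 1.2575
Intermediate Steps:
P = 382 (P = 46 + 336 = 382)
b = 197876 (b = 382*518 = 197876)
b/438240 + 334545/415075 = 197876/438240 + 334545/415075 = 197876*(1/438240) + 334545*(1/415075) = 49469/109560 + 66909/83015 = 457488763/363804936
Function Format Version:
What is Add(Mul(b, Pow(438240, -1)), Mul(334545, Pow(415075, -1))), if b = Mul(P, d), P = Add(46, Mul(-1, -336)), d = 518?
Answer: Rational(457488763, 363804936) ≈ 1.2575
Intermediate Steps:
P = 382 (P = Add(46, 336) = 382)
b = 197876 (b = Mul(382, 518) = 197876)
Add(Mul(b, Pow(438240, -1)), Mul(334545, Pow(415075, -1))) = Add(Mul(197876, Pow(438240, -1)), Mul(334545, Pow(415075, -1))) = Add(Mul(197876, Rational(1, 438240)), Mul(334545, Rational(1, 415075))) = Add(Rational(49469, 109560), Rational(66909, 83015)) = Rational(457488763, 363804936)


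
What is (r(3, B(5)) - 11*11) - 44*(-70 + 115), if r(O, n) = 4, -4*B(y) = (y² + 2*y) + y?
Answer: -2097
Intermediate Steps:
B(y) = -3*y/4 - y²/4 (B(y) = -((y² + 2*y) + y)/4 = -(y² + 3*y)/4 = -3*y/4 - y²/4)
(r(3, B(5)) - 11*11) - 44*(-70 + 115) = (4 - 11*11) - 44*(-70 + 115) = (4 - 121) - 44*45 = -117 - 1980 = -2097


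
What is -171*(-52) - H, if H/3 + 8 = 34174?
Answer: -93606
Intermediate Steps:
H = 102498 (H = -24 + 3*34174 = -24 + 102522 = 102498)
-171*(-52) - H = -171*(-52) - 1*102498 = 8892 - 102498 = -93606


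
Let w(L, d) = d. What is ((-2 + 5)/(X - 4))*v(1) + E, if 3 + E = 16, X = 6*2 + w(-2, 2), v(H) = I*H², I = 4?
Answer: 71/5 ≈ 14.200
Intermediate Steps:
v(H) = 4*H²
X = 14 (X = 6*2 + 2 = 12 + 2 = 14)
E = 13 (E = -3 + 16 = 13)
((-2 + 5)/(X - 4))*v(1) + E = ((-2 + 5)/(14 - 4))*(4*1²) + 13 = (3/10)*(4*1) + 13 = (3*(⅒))*4 + 13 = (3/10)*4 + 13 = 6/5 + 13 = 71/5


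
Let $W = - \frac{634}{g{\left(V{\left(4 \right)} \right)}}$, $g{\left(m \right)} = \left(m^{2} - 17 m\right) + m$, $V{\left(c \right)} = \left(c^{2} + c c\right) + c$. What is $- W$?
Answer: $\frac{317}{360} \approx 0.88056$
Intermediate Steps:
$V{\left(c \right)} = c + 2 c^{2}$ ($V{\left(c \right)} = \left(c^{2} + c^{2}\right) + c = 2 c^{2} + c = c + 2 c^{2}$)
$g{\left(m \right)} = m^{2} - 16 m$
$W = - \frac{317}{360}$ ($W = - \frac{634}{4 \left(1 + 2 \cdot 4\right) \left(-16 + 4 \left(1 + 2 \cdot 4\right)\right)} = - \frac{634}{4 \left(1 + 8\right) \left(-16 + 4 \left(1 + 8\right)\right)} = - \frac{634}{4 \cdot 9 \left(-16 + 4 \cdot 9\right)} = - \frac{634}{36 \left(-16 + 36\right)} = - \frac{634}{36 \cdot 20} = - \frac{634}{720} = \left(-634\right) \frac{1}{720} = - \frac{317}{360} \approx -0.88056$)
$- W = \left(-1\right) \left(- \frac{317}{360}\right) = \frac{317}{360}$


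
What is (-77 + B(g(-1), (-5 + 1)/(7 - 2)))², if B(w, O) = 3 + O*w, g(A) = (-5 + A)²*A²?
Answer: 264196/25 ≈ 10568.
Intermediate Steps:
g(A) = A²*(-5 + A)²
(-77 + B(g(-1), (-5 + 1)/(7 - 2)))² = (-77 + (3 + ((-5 + 1)/(7 - 2))*((-1)²*(-5 - 1)²)))² = (-77 + (3 + (-4/5)*(1*(-6)²)))² = (-77 + (3 + (-4*⅕)*(1*36)))² = (-77 + (3 - ⅘*36))² = (-77 + (3 - 144/5))² = (-77 - 129/5)² = (-514/5)² = 264196/25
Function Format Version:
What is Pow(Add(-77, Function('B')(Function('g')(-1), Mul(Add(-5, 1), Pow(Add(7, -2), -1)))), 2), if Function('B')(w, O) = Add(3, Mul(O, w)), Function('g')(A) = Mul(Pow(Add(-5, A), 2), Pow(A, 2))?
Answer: Rational(264196, 25) ≈ 10568.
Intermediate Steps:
Function('g')(A) = Mul(Pow(A, 2), Pow(Add(-5, A), 2))
Pow(Add(-77, Function('B')(Function('g')(-1), Mul(Add(-5, 1), Pow(Add(7, -2), -1)))), 2) = Pow(Add(-77, Add(3, Mul(Mul(Add(-5, 1), Pow(Add(7, -2), -1)), Mul(Pow(-1, 2), Pow(Add(-5, -1), 2))))), 2) = Pow(Add(-77, Add(3, Mul(Mul(-4, Pow(5, -1)), Mul(1, Pow(-6, 2))))), 2) = Pow(Add(-77, Add(3, Mul(Mul(-4, Rational(1, 5)), Mul(1, 36)))), 2) = Pow(Add(-77, Add(3, Mul(Rational(-4, 5), 36))), 2) = Pow(Add(-77, Add(3, Rational(-144, 5))), 2) = Pow(Add(-77, Rational(-129, 5)), 2) = Pow(Rational(-514, 5), 2) = Rational(264196, 25)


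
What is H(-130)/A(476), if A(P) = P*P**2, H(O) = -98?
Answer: -1/1100512 ≈ -9.0867e-7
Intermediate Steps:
A(P) = P**3
H(-130)/A(476) = -98/(476**3) = -98/107850176 = -98*1/107850176 = -1/1100512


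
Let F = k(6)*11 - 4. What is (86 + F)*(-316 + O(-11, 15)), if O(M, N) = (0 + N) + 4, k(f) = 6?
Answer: -43956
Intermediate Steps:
O(M, N) = 4 + N (O(M, N) = N + 4 = 4 + N)
F = 62 (F = 6*11 - 4 = 66 - 4 = 62)
(86 + F)*(-316 + O(-11, 15)) = (86 + 62)*(-316 + (4 + 15)) = 148*(-316 + 19) = 148*(-297) = -43956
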